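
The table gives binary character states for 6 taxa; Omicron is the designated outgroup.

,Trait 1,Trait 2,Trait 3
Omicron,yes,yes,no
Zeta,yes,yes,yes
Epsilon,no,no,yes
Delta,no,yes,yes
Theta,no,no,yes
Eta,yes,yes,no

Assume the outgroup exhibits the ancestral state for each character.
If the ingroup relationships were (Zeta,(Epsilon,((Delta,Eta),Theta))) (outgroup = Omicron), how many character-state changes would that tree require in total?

Map each character onto (Zeta,(Epsilon,((Delta,Eta),Theta))) (rooted by Omicron) and count the minimum state changes it requires (Fitch parsimony):
Trait 1: 2; Trait 2: 2; Trait 3: 2.
Total tree length = 6.

6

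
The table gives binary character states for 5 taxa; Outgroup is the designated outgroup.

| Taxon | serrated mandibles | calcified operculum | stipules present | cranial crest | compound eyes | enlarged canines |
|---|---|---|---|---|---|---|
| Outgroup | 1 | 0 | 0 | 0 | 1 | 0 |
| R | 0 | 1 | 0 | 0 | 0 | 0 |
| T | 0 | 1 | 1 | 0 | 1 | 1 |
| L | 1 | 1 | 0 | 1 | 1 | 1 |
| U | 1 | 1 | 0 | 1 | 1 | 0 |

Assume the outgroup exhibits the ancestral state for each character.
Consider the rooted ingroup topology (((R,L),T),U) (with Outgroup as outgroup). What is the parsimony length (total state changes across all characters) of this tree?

Map each character onto (((R,L),T),U) (rooted by Outgroup) and count the minimum state changes it requires (Fitch parsimony):
serrated mandibles: 2; calcified operculum: 1; stipules present: 1; cranial crest: 2; compound eyes: 1; enlarged canines: 2.
Total tree length = 9.

9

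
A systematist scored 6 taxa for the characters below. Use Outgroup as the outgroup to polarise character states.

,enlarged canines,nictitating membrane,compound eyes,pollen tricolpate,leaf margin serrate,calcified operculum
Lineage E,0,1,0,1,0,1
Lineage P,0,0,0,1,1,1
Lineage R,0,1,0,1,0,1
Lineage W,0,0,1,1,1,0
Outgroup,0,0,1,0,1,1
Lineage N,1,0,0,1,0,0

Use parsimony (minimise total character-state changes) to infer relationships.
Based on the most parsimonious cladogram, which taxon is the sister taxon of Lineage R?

Character polarity is set by the outgroup: the derived state is whichever differs from the outgroup's state, so for compound eyes, leaf margin serrate, calcified operculum the derived state is '0', and for the remaining characters it is '1'.
enlarged canines: derived state '1' in Lineage N only — an autapomorphy, so it tells us nothing about relationships among taxa.
Only Lineage E and Lineage R show the derived state '1' for nictitating membrane, supporting them as a clade.
compound eyes: derived state '0' in Lineage E, Lineage N, Lineage P, and Lineage R only — synapomorphy for {Lineage E, Lineage N, Lineage P, Lineage R}.
pollen tricolpate (derived state '1') is shared by all ingroup taxa — unites the whole ingroup.
leaf margin serrate: derived state '0' in Lineage E, Lineage N, and Lineage R only — synapomorphy for {Lineage E, Lineage N, Lineage R}.
calcified operculum (state '0') occurs in Lineage N and Lineage W but conflicts with the nesting implied by the other characters — most parsimoniously interpreted as homoplasy.
Most parsimonious ingroup topology: (((Lineage N,(Lineage E,Lineage R)),Lineage P),Lineage W).
Lineage R and Lineage E form a cherry on this tree, so they are sister taxa.

Lineage E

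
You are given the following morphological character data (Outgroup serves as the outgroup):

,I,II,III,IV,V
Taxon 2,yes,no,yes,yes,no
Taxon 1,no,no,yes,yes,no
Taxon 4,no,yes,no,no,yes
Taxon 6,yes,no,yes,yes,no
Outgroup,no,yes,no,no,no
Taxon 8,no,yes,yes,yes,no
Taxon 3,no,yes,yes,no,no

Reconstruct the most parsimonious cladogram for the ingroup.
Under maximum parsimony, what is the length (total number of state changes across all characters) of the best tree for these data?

Character polarity is set by the outgroup: the derived state is whichever differs from the outgroup's state, so for II the derived state is 'no', and for the remaining characters it is 'yes'.
I: derived state 'yes' in Taxon 2 and Taxon 6 only — synapomorphy for {Taxon 2, Taxon 6}.
Only Taxon 1, Taxon 2, and Taxon 6 show the derived state 'no' for II, supporting them as a clade.
III: derived state 'yes' in Taxon 1, Taxon 2, Taxon 3, Taxon 6, and Taxon 8 only — synapomorphy for {Taxon 1, Taxon 2, Taxon 3, Taxon 6, Taxon 8}.
Only Taxon 1, Taxon 2, Taxon 6, and Taxon 8 show the derived state 'yes' for IV, supporting them as a clade.
V: derived state 'yes' in Taxon 4 only — an autapomorphy, so it tells us nothing about relationships among taxa.
Most parsimonious ingroup topology: (Taxon 4,(Taxon 3,(((Taxon 2,Taxon 6),Taxon 1),Taxon 8))).
Changes per character on this tree: I: 1; II: 1; III: 1; IV: 1; V: 1.
Total = 5.

5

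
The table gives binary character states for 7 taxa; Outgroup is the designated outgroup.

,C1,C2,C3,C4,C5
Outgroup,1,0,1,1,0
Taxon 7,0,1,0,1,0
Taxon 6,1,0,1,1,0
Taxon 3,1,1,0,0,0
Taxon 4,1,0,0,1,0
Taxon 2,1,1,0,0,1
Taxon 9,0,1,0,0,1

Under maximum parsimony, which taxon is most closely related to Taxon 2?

Character polarity is set by the outgroup: the derived state is whichever differs from the outgroup's state, so for C1, C3, C4 the derived state is '0', and for the remaining characters it is '1'.
C1 groups Taxon 7 and Taxon 9, which is incompatible with the clades supported by the remaining characters; treating it as convergent (homoplasy) costs fewer steps than any alternative tree.
C2 (derived state '1') is shared by Taxon 2, Taxon 3, Taxon 7, and Taxon 9 — a synapomorphy uniting that clade.
C3 (derived state '0') is shared by Taxon 2, Taxon 3, Taxon 4, Taxon 7, and Taxon 9 — a synapomorphy uniting that clade.
C4 (derived state '0') is shared by Taxon 2, Taxon 3, and Taxon 9 — a synapomorphy uniting that clade.
C5 (derived state '1') is shared by Taxon 2 and Taxon 9 — a synapomorphy uniting that clade.
Most parsimonious ingroup topology: (((Taxon 7,(Taxon 3,(Taxon 2,Taxon 9))),Taxon 4),Taxon 6).
Taxon 2 and Taxon 9 form a cherry on this tree, so they are sister taxa.

Taxon 9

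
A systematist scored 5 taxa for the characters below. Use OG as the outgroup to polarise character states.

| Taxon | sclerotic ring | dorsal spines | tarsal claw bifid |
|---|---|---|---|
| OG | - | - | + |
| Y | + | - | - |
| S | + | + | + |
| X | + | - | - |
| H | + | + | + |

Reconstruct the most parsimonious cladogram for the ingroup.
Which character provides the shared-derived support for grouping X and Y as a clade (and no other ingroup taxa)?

tarsal claw bifid

Character polarity is set by the outgroup: the derived state is whichever differs from the outgroup's state, so for tarsal claw bifid the derived state is '-', and for the remaining characters it is '+'.
sclerotic ring (derived state '+') is shared by all ingroup taxa — unites the whole ingroup.
dorsal spines: derived state '+' in H and S only — synapomorphy for {H, S}.
tarsal claw bifid: derived state '-' in X and Y only — synapomorphy for {X, Y}.
Most parsimonious ingroup topology: ((Y,X),(S,H)).
The clade {X, Y} is supported by tarsal claw bifid: its derived state '-' occurs in exactly those taxa and in no other taxon (including the outgroup).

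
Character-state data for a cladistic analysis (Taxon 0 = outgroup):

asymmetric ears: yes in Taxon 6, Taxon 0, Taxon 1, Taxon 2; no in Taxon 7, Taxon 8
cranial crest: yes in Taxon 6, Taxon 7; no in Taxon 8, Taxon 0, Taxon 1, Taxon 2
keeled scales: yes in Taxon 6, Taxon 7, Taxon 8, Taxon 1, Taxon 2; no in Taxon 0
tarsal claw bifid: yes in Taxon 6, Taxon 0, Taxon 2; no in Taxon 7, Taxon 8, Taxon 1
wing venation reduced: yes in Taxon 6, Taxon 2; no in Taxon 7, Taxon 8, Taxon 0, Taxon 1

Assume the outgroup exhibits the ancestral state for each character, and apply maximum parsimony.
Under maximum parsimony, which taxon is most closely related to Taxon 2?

Taxon 6

Character polarity is set by the outgroup: the derived state is whichever differs from the outgroup's state, so for asymmetric ears, tarsal claw bifid the derived state is 'no', and for the remaining characters it is 'yes'.
Only Taxon 7 and Taxon 8 show the derived state 'no' for asymmetric ears, supporting them as a clade.
cranial crest groups Taxon 6 and Taxon 7, which is incompatible with the clades supported by the remaining characters; treating it as convergent (homoplasy) costs fewer steps than any alternative tree.
All ingroup taxa share the derived state 'yes' for keeled scales; it defines the ingroup but does not resolve relationships within it.
tarsal claw bifid: derived state 'no' in Taxon 1, Taxon 7, and Taxon 8 only — synapomorphy for {Taxon 1, Taxon 7, Taxon 8}.
Only Taxon 2 and Taxon 6 show the derived state 'yes' for wing venation reduced, supporting them as a clade.
Most parsimonious ingroup topology: ((Taxon 2,Taxon 6),((Taxon 7,Taxon 8),Taxon 1)).
Taxon 2 and Taxon 6 form a cherry on this tree, so they are sister taxa.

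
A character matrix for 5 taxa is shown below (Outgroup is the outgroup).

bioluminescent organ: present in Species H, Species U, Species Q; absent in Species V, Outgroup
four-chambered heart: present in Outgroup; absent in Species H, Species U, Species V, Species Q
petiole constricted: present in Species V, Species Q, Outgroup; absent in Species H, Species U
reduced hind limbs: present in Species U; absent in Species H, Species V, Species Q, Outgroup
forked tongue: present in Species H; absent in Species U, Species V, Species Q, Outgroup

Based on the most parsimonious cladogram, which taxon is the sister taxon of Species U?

Species H

Character polarity is set by the outgroup: the derived state is whichever differs from the outgroup's state, so for four-chambered heart, petiole constricted the derived state is 'absent', and for the remaining characters it is 'present'.
bioluminescent organ (derived state 'present') is shared by Species H, Species Q, and Species U — a synapomorphy uniting that clade.
All ingroup taxa share the derived state 'absent' for four-chambered heart; it defines the ingroup but does not resolve relationships within it.
petiole constricted: derived state 'absent' in Species H and Species U only — synapomorphy for {Species H, Species U}.
reduced hind limbs: derived state 'present' in Species U only — an autapomorphy, so it tells us nothing about relationships among taxa.
forked tongue: derived state 'present' in Species H only — an autapomorphy, so it tells us nothing about relationships among taxa.
Most parsimonious ingroup topology: (((Species U,Species H),Species Q),Species V).
Species U and Species H form a cherry on this tree, so they are sister taxa.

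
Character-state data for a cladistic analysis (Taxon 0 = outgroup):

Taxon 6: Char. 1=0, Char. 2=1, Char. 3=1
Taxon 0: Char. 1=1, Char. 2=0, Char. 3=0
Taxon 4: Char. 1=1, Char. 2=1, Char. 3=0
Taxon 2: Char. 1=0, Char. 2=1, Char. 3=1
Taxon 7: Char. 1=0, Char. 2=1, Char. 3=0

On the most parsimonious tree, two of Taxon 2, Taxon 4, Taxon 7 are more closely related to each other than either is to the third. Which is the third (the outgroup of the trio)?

Taxon 4

Character polarity is set by the outgroup: the derived state is whichever differs from the outgroup's state, so for Char. 1 the derived state is '0', and for the remaining characters it is '1'.
Char. 1: derived state '0' in Taxon 2, Taxon 6, and Taxon 7 only — synapomorphy for {Taxon 2, Taxon 6, Taxon 7}.
All ingroup taxa share the derived state '1' for Char. 2; it defines the ingroup but does not resolve relationships within it.
Only Taxon 2 and Taxon 6 show the derived state '1' for Char. 3, supporting them as a clade.
Most parsimonious ingroup topology: ((Taxon 7,(Taxon 6,Taxon 2)),Taxon 4).
Taxon 7 and Taxon 2 share a more recent common ancestor with each other than either does with Taxon 4, so Taxon 4 is the least closely related of the three.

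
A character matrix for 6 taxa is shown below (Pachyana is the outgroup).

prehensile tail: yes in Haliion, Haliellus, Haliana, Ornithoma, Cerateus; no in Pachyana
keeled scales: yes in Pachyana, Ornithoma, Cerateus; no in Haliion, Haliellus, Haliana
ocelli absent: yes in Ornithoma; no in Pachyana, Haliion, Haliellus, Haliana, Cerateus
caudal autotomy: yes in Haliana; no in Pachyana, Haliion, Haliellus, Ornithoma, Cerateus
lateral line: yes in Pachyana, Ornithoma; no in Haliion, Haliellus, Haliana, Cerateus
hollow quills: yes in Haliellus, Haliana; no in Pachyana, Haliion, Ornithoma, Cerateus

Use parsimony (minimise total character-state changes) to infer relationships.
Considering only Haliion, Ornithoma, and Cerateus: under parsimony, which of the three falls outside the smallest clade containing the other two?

Character polarity is set by the outgroup: the derived state is whichever differs from the outgroup's state, so for keeled scales, lateral line the derived state is 'no', and for the remaining characters it is 'yes'.
prehensile tail (derived state 'yes') is shared by all ingroup taxa — unites the whole ingroup.
keeled scales: derived state 'no' in Haliana, Haliellus, and Haliion only — synapomorphy for {Haliana, Haliellus, Haliion}.
ocelli absent: derived state 'yes' in Ornithoma only — an autapomorphy, so it tells us nothing about relationships among taxa.
caudal autotomy: derived state 'yes' in Haliana only — an autapomorphy, so it tells us nothing about relationships among taxa.
Only Cerateus, Haliana, Haliellus, and Haliion show the derived state 'no' for lateral line, supporting them as a clade.
Only Haliana and Haliellus show the derived state 'yes' for hollow quills, supporting them as a clade.
Most parsimonious ingroup topology: (((Haliion,(Haliellus,Haliana)),Cerateus),Ornithoma).
Haliion and Cerateus share a more recent common ancestor with each other than either does with Ornithoma, so Ornithoma is the least closely related of the three.

Ornithoma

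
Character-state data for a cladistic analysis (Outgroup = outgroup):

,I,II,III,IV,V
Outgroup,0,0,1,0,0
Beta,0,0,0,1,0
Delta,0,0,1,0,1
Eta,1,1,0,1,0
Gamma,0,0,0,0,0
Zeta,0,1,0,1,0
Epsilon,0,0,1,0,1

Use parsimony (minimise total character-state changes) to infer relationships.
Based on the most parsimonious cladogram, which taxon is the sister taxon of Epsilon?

Delta

Character polarity is set by the outgroup: the derived state is whichever differs from the outgroup's state, so for III the derived state is '0', and for the remaining characters it is '1'.
I (derived state '1') is unique to Eta (autapomorphy; uninformative for grouping).
II (derived state '1') is shared by Eta and Zeta — a synapomorphy uniting that clade.
Only Beta, Eta, Gamma, and Zeta show the derived state '0' for III, supporting them as a clade.
IV (derived state '1') is shared by Beta, Eta, and Zeta — a synapomorphy uniting that clade.
Only Delta and Epsilon show the derived state '1' for V, supporting them as a clade.
Most parsimonious ingroup topology: (((Beta,(Eta,Zeta)),Gamma),(Delta,Epsilon)).
Epsilon and Delta form a cherry on this tree, so they are sister taxa.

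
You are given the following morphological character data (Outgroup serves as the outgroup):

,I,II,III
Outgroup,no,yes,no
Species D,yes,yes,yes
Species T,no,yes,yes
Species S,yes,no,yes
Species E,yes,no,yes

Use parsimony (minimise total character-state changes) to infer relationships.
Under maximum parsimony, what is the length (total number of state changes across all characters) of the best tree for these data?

3

Character polarity is set by the outgroup: the derived state is whichever differs from the outgroup's state, so for II the derived state is 'no', and for the remaining characters it is 'yes'.
Only Species D, Species E, and Species S show the derived state 'yes' for I, supporting them as a clade.
Only Species E and Species S show the derived state 'no' for II, supporting them as a clade.
III (derived state 'yes') is shared by all ingroup taxa — unites the whole ingroup.
Most parsimonious ingroup topology: ((Species D,(Species S,Species E)),Species T).
Changes per character on this tree: I: 1; II: 1; III: 1.
Total = 3.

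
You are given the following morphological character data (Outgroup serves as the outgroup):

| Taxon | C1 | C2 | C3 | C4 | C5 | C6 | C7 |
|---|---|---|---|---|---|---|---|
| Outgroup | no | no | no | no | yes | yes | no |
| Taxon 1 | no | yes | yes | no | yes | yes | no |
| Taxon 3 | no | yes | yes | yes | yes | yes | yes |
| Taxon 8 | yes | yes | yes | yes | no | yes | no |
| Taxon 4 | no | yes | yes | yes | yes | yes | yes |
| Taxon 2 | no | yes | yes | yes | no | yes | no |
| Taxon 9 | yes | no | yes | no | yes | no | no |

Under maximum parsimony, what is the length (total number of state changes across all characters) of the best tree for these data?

8

Character polarity is set by the outgroup: the derived state is whichever differs from the outgroup's state, so for C5, C6 the derived state is 'no', and for the remaining characters it is 'yes'.
C1 groups Taxon 8 and Taxon 9, which is incompatible with the clades supported by the remaining characters; treating it as convergent (homoplasy) costs fewer steps than any alternative tree.
Only Taxon 1, Taxon 2, Taxon 3, Taxon 4, and Taxon 8 show the derived state 'yes' for C2, supporting them as a clade.
All ingroup taxa share the derived state 'yes' for C3; it defines the ingroup but does not resolve relationships within it.
C4 (derived state 'yes') is shared by Taxon 2, Taxon 3, Taxon 4, and Taxon 8 — a synapomorphy uniting that clade.
C5 (derived state 'no') is shared by Taxon 2 and Taxon 8 — a synapomorphy uniting that clade.
C6 (derived state 'no') is unique to Taxon 9 (autapomorphy; uninformative for grouping).
C7: derived state 'yes' in Taxon 3 and Taxon 4 only — synapomorphy for {Taxon 3, Taxon 4}.
Most parsimonious ingroup topology: ((((Taxon 4,Taxon 3),(Taxon 2,Taxon 8)),Taxon 1),Taxon 9).
Changes per character on this tree: C1: 2; C2: 1; C3: 1; C4: 1; C5: 1; C6: 1; C7: 1.
Total = 8.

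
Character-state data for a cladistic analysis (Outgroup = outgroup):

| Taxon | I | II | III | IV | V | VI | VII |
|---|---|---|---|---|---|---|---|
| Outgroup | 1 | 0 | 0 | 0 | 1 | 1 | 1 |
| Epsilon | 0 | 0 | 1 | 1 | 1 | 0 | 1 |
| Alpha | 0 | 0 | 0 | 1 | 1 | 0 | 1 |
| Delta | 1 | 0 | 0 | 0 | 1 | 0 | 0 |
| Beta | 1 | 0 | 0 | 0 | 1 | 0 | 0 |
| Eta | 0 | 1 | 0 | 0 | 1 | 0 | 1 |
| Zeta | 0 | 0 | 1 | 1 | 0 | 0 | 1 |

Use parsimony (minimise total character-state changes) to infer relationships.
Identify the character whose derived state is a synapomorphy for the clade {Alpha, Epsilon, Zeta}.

Character polarity is set by the outgroup: the derived state is whichever differs from the outgroup's state, so for I, V, VI, VII the derived state is '0', and for the remaining characters it is '1'.
I (derived state '0') is shared by Alpha, Epsilon, Eta, and Zeta — a synapomorphy uniting that clade.
II: derived state '1' in Eta only — an autapomorphy, so it tells us nothing about relationships among taxa.
Only Epsilon and Zeta show the derived state '1' for III, supporting them as a clade.
IV (derived state '1') is shared by Alpha, Epsilon, and Zeta — a synapomorphy uniting that clade.
V (derived state '0') is unique to Zeta (autapomorphy; uninformative for grouping).
All ingroup taxa share the derived state '0' for VI; it defines the ingroup but does not resolve relationships within it.
VII (derived state '0') is shared by Beta and Delta — a synapomorphy uniting that clade.
Most parsimonious ingroup topology: ((((Epsilon,Zeta),Alpha),Eta),(Delta,Beta)).
The clade {Alpha, Epsilon, Zeta} is supported by IV: its derived state '1' occurs in exactly those taxa and in no other taxon (including the outgroup).

IV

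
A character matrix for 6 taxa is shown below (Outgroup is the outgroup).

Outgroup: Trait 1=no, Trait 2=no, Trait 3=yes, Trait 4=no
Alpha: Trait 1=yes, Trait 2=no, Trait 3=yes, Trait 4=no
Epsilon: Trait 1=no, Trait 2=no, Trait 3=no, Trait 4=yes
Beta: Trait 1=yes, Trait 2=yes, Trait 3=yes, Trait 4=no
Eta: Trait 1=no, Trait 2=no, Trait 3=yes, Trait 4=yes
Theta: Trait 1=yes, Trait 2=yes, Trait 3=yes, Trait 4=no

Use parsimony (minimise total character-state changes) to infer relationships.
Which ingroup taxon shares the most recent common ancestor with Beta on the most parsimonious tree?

Character polarity is set by the outgroup: the derived state is whichever differs from the outgroup's state, so for Trait 3 the derived state is 'no', and for the remaining characters it is 'yes'.
Trait 1: derived state 'yes' in Alpha, Beta, and Theta only — synapomorphy for {Alpha, Beta, Theta}.
Only Beta and Theta show the derived state 'yes' for Trait 2, supporting them as a clade.
Trait 3 (derived state 'no') is unique to Epsilon (autapomorphy; uninformative for grouping).
Trait 4: derived state 'yes' in Epsilon and Eta only — synapomorphy for {Epsilon, Eta}.
Most parsimonious ingroup topology: ((Alpha,(Beta,Theta)),(Epsilon,Eta)).
Beta and Theta form a cherry on this tree, so they are sister taxa.

Theta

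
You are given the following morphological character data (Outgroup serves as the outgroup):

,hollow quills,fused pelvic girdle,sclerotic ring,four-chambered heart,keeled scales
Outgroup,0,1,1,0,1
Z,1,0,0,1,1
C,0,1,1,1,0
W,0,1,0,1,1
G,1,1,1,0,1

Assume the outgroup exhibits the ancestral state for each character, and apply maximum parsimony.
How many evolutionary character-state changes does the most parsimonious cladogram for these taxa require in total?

Character polarity is set by the outgroup: the derived state is whichever differs from the outgroup's state, so for fused pelvic girdle, sclerotic ring, keeled scales the derived state is '0', and for the remaining characters it is '1'.
hollow quills groups G and Z, which is incompatible with the clades supported by the remaining characters; treating it as convergent (homoplasy) costs fewer steps than any alternative tree.
fused pelvic girdle: derived state '0' in Z only — an autapomorphy, so it tells us nothing about relationships among taxa.
sclerotic ring: derived state '0' in W and Z only — synapomorphy for {W, Z}.
four-chambered heart: derived state '1' in C, W, and Z only — synapomorphy for {C, W, Z}.
keeled scales: derived state '0' in C only — an autapomorphy, so it tells us nothing about relationships among taxa.
Most parsimonious ingroup topology: (((Z,W),C),G).
Changes per character on this tree: hollow quills: 2; fused pelvic girdle: 1; sclerotic ring: 1; four-chambered heart: 1; keeled scales: 1.
Total = 6.

6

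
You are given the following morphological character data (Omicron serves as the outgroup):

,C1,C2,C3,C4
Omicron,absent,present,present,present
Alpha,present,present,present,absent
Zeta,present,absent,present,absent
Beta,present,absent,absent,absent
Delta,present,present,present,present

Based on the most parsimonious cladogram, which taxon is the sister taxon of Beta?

Zeta

Character polarity is set by the outgroup: the derived state is whichever differs from the outgroup's state, so for C2, C3, C4 the derived state is 'absent', and for the remaining characters it is 'present'.
All ingroup taxa share the derived state 'present' for C1; it defines the ingroup but does not resolve relationships within it.
C2 (derived state 'absent') is shared by Beta and Zeta — a synapomorphy uniting that clade.
C3 (derived state 'absent') is unique to Beta (autapomorphy; uninformative for grouping).
Only Alpha, Beta, and Zeta show the derived state 'absent' for C4, supporting them as a clade.
Most parsimonious ingroup topology: ((Alpha,(Zeta,Beta)),Delta).
Beta and Zeta form a cherry on this tree, so they are sister taxa.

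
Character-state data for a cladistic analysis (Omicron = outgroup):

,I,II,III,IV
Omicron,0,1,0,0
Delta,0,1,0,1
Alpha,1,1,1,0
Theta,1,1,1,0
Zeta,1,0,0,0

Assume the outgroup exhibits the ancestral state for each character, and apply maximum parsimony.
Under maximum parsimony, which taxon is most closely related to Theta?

Character polarity is set by the outgroup: the derived state is whichever differs from the outgroup's state, so for II the derived state is '0', and for the remaining characters it is '1'.
Only Alpha, Theta, and Zeta show the derived state '1' for I, supporting them as a clade.
II: derived state '0' in Zeta only — an autapomorphy, so it tells us nothing about relationships among taxa.
III (derived state '1') is shared by Alpha and Theta — a synapomorphy uniting that clade.
IV (derived state '1') is unique to Delta (autapomorphy; uninformative for grouping).
Most parsimonious ingroup topology: (Delta,((Alpha,Theta),Zeta)).
Theta and Alpha form a cherry on this tree, so they are sister taxa.

Alpha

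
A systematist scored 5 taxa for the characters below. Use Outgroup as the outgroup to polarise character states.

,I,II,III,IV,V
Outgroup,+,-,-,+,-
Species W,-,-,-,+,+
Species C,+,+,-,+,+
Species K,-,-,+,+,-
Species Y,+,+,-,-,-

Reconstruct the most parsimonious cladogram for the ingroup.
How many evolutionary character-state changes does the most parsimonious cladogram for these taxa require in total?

Character polarity is set by the outgroup: the derived state is whichever differs from the outgroup's state, so for I, IV the derived state is '-', and for the remaining characters it is '+'.
I (derived state '-') is shared by Species K and Species W — a synapomorphy uniting that clade.
II (derived state '+') is shared by Species C and Species Y — a synapomorphy uniting that clade.
III (derived state '+') is unique to Species K (autapomorphy; uninformative for grouping).
IV: derived state '-' in Species Y only — an autapomorphy, so it tells us nothing about relationships among taxa.
V groups Species C and Species W, which is incompatible with the clades supported by the remaining characters; treating it as convergent (homoplasy) costs fewer steps than any alternative tree.
Most parsimonious ingroup topology: ((Species W,Species K),(Species C,Species Y)).
Changes per character on this tree: I: 1; II: 1; III: 1; IV: 1; V: 2.
Total = 6.

6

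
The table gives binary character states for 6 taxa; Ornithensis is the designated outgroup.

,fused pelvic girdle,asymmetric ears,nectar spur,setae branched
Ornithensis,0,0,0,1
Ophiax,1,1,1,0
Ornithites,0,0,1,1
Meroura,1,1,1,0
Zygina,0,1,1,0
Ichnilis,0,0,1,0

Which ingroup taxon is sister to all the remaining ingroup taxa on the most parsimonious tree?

Ornithites

Character polarity is set by the outgroup: the derived state is whichever differs from the outgroup's state, so for setae branched the derived state is '0', and for the remaining characters it is '1'.
Only Meroura and Ophiax show the derived state '1' for fused pelvic girdle, supporting them as a clade.
asymmetric ears (derived state '1') is shared by Meroura, Ophiax, and Zygina — a synapomorphy uniting that clade.
nectar spur (derived state '1') is shared by all ingroup taxa — unites the whole ingroup.
setae branched (derived state '0') is shared by Ichnilis, Meroura, Ophiax, and Zygina — a synapomorphy uniting that clade.
Most parsimonious ingroup topology: (((Zygina,(Meroura,Ophiax)),Ichnilis),Ornithites).
Ornithites is sister to the clade containing all other ingroup taxa, so it is the earliest-diverging (most basal) ingroup lineage.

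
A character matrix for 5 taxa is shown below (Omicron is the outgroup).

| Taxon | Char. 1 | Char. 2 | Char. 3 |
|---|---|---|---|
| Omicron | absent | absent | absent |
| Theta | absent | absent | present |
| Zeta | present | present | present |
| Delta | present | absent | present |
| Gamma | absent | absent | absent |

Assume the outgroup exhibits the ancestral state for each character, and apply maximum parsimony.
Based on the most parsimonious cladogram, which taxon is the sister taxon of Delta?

The outgroup has state 'absent' for every character, so 'present' is the derived state throughout.
Char. 1: derived state 'present' in Delta and Zeta only — synapomorphy for {Delta, Zeta}.
Char. 2: derived state 'present' in Zeta only — an autapomorphy, so it tells us nothing about relationships among taxa.
Only Delta, Theta, and Zeta show the derived state 'present' for Char. 3, supporting them as a clade.
Most parsimonious ingroup topology: ((Theta,(Zeta,Delta)),Gamma).
Delta and Zeta form a cherry on this tree, so they are sister taxa.

Zeta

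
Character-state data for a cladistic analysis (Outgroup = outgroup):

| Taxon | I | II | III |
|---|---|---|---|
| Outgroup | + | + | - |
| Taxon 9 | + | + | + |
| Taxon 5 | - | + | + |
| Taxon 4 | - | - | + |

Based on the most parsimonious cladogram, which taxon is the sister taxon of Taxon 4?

Character polarity is set by the outgroup: the derived state is whichever differs from the outgroup's state, so for I, II the derived state is '-', and for the remaining characters it is '+'.
Only Taxon 4 and Taxon 5 show the derived state '-' for I, supporting them as a clade.
II (derived state '-') is unique to Taxon 4 (autapomorphy; uninformative for grouping).
III (derived state '+') is shared by all ingroup taxa — unites the whole ingroup.
Most parsimonious ingroup topology: (Taxon 9,(Taxon 5,Taxon 4)).
Taxon 4 and Taxon 5 form a cherry on this tree, so they are sister taxa.

Taxon 5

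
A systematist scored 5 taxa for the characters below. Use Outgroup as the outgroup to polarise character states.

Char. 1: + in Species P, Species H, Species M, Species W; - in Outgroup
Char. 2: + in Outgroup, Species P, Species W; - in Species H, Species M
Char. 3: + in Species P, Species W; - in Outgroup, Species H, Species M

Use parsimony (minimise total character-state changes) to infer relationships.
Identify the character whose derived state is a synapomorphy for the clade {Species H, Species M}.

Character polarity is set by the outgroup: the derived state is whichever differs from the outgroup's state, so for Char. 2 the derived state is '-', and for the remaining characters it is '+'.
Char. 1 (derived state '+') is shared by all ingroup taxa — unites the whole ingroup.
Char. 2 (derived state '-') is shared by Species H and Species M — a synapomorphy uniting that clade.
Char. 3 (derived state '+') is shared by Species P and Species W — a synapomorphy uniting that clade.
Most parsimonious ingroup topology: ((Species P,Species W),(Species H,Species M)).
The clade {Species H, Species M} is supported by Char. 2: its derived state '-' occurs in exactly those taxa and in no other taxon (including the outgroup).

Char. 2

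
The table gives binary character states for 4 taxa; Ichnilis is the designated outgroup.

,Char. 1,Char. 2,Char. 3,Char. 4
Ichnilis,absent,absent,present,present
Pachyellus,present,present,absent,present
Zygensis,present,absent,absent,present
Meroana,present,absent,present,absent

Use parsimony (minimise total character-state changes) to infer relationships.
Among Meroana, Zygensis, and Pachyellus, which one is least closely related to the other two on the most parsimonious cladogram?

Character polarity is set by the outgroup: the derived state is whichever differs from the outgroup's state, so for Char. 3, Char. 4 the derived state is 'absent', and for the remaining characters it is 'present'.
Char. 1 (derived state 'present') is shared by all ingroup taxa — unites the whole ingroup.
Char. 2: derived state 'present' in Pachyellus only — an autapomorphy, so it tells us nothing about relationships among taxa.
Char. 3 (derived state 'absent') is shared by Pachyellus and Zygensis — a synapomorphy uniting that clade.
Char. 4 (derived state 'absent') is unique to Meroana (autapomorphy; uninformative for grouping).
Most parsimonious ingroup topology: ((Pachyellus,Zygensis),Meroana).
Pachyellus and Zygensis share a more recent common ancestor with each other than either does with Meroana, so Meroana is the least closely related of the three.

Meroana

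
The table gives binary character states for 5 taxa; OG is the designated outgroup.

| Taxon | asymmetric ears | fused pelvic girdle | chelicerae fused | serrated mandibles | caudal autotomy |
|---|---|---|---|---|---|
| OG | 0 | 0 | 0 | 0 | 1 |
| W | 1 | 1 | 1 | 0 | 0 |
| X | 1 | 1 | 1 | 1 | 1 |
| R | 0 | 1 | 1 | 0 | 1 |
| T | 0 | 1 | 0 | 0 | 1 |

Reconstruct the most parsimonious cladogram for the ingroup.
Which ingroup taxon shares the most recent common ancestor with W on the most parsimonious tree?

Character polarity is set by the outgroup: the derived state is whichever differs from the outgroup's state, so for caudal autotomy the derived state is '0', and for the remaining characters it is '1'.
Only W and X show the derived state '1' for asymmetric ears, supporting them as a clade.
fused pelvic girdle (derived state '1') is shared by all ingroup taxa — unites the whole ingroup.
Only R, W, and X show the derived state '1' for chelicerae fused, supporting them as a clade.
serrated mandibles: derived state '1' in X only — an autapomorphy, so it tells us nothing about relationships among taxa.
caudal autotomy (derived state '0') is unique to W (autapomorphy; uninformative for grouping).
Most parsimonious ingroup topology: (((W,X),R),T).
W and X form a cherry on this tree, so they are sister taxa.

X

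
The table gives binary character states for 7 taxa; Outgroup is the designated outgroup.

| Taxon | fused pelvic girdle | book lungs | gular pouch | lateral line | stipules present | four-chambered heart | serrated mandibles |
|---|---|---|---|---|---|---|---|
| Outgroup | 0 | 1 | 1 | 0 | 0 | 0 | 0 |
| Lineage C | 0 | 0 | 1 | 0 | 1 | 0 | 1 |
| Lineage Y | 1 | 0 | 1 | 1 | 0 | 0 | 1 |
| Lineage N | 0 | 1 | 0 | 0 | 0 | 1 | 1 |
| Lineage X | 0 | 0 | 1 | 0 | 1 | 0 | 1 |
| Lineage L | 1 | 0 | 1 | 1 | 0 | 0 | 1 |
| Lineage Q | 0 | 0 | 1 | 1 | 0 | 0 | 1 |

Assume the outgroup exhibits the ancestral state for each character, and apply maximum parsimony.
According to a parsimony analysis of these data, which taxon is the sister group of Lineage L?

Character polarity is set by the outgroup: the derived state is whichever differs from the outgroup's state, so for book lungs, gular pouch the derived state is '0', and for the remaining characters it is '1'.
Only Lineage L and Lineage Y show the derived state '1' for fused pelvic girdle, supporting them as a clade.
book lungs: derived state '0' in Lineage C, Lineage L, Lineage Q, Lineage X, and Lineage Y only — synapomorphy for {Lineage C, Lineage L, Lineage Q, Lineage X, Lineage Y}.
gular pouch (derived state '0') is unique to Lineage N (autapomorphy; uninformative for grouping).
lateral line (derived state '1') is shared by Lineage L, Lineage Q, and Lineage Y — a synapomorphy uniting that clade.
Only Lineage C and Lineage X show the derived state '1' for stipules present, supporting them as a clade.
four-chambered heart (derived state '1') is unique to Lineage N (autapomorphy; uninformative for grouping).
serrated mandibles (derived state '1') is shared by all ingroup taxa — unites the whole ingroup.
Most parsimonious ingroup topology: (((Lineage C,Lineage X),((Lineage Y,Lineage L),Lineage Q)),Lineage N).
Lineage L and Lineage Y form a cherry on this tree, so they are sister taxa.

Lineage Y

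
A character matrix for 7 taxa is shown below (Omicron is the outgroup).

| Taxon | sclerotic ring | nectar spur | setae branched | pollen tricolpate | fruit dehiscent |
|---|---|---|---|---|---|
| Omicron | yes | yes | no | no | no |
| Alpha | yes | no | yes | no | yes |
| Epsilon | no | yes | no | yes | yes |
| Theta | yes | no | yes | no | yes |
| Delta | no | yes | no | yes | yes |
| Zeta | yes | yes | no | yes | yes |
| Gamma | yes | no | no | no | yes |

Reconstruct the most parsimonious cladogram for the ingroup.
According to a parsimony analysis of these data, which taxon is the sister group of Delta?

Epsilon

Character polarity is set by the outgroup: the derived state is whichever differs from the outgroup's state, so for sclerotic ring, nectar spur the derived state is 'no', and for the remaining characters it is 'yes'.
Only Delta and Epsilon show the derived state 'no' for sclerotic ring, supporting them as a clade.
nectar spur (derived state 'no') is shared by Alpha, Gamma, and Theta — a synapomorphy uniting that clade.
setae branched: derived state 'yes' in Alpha and Theta only — synapomorphy for {Alpha, Theta}.
Only Delta, Epsilon, and Zeta show the derived state 'yes' for pollen tricolpate, supporting them as a clade.
fruit dehiscent (derived state 'yes') is shared by all ingroup taxa — unites the whole ingroup.
Most parsimonious ingroup topology: (((Alpha,Theta),Gamma),((Epsilon,Delta),Zeta)).
Delta and Epsilon form a cherry on this tree, so they are sister taxa.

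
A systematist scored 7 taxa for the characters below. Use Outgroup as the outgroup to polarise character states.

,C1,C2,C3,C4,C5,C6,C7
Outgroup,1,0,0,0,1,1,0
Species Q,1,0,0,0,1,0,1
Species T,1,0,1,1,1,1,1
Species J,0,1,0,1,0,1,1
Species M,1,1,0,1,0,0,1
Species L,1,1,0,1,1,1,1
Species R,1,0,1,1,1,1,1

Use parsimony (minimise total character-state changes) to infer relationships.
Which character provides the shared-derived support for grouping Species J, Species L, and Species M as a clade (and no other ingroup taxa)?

C2

Character polarity is set by the outgroup: the derived state is whichever differs from the outgroup's state, so for C1, C5, C6 the derived state is '0', and for the remaining characters it is '1'.
C1: derived state '0' in Species J only — an autapomorphy, so it tells us nothing about relationships among taxa.
Only Species J, Species L, and Species M show the derived state '1' for C2, supporting them as a clade.
Only Species R and Species T show the derived state '1' for C3, supporting them as a clade.
Only Species J, Species L, Species M, Species R, and Species T show the derived state '1' for C4, supporting them as a clade.
Only Species J and Species M show the derived state '0' for C5, supporting them as a clade.
C6 (state '0') occurs in Species M and Species Q but conflicts with the nesting implied by the other characters — most parsimoniously interpreted as homoplasy.
All ingroup taxa share the derived state '1' for C7; it defines the ingroup but does not resolve relationships within it.
Most parsimonious ingroup topology: (Species Q,((Species T,Species R),((Species J,Species M),Species L))).
The clade {Species J, Species L, Species M} is supported by C2: its derived state '1' occurs in exactly those taxa and in no other taxon (including the outgroup).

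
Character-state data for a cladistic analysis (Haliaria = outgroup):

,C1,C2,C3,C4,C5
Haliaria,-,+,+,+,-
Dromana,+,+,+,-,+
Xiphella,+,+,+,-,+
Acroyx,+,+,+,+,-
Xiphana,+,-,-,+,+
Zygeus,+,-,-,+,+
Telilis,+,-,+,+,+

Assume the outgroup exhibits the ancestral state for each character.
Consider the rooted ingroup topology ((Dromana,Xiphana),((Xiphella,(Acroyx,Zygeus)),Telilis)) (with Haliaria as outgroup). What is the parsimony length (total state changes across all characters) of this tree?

10

Map each character onto ((Dromana,Xiphana),((Xiphella,(Acroyx,Zygeus)),Telilis)) (rooted by Haliaria) and count the minimum state changes it requires (Fitch parsimony):
C1: 1; C2: 3; C3: 2; C4: 2; C5: 2.
Total tree length = 10.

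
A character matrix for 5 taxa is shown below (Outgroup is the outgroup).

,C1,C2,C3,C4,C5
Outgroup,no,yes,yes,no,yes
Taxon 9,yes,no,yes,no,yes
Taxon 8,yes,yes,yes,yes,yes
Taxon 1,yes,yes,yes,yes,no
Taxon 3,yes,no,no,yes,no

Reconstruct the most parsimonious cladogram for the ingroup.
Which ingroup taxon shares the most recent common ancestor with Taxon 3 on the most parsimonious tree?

Character polarity is set by the outgroup: the derived state is whichever differs from the outgroup's state, so for C2, C3, C5 the derived state is 'no', and for the remaining characters it is 'yes'.
All ingroup taxa share the derived state 'yes' for C1; it defines the ingroup but does not resolve relationships within it.
C2 (state 'no') occurs in Taxon 3 and Taxon 9 but conflicts with the nesting implied by the other characters — most parsimoniously interpreted as homoplasy.
C3 (derived state 'no') is unique to Taxon 3 (autapomorphy; uninformative for grouping).
C4: derived state 'yes' in Taxon 1, Taxon 3, and Taxon 8 only — synapomorphy for {Taxon 1, Taxon 3, Taxon 8}.
Only Taxon 1 and Taxon 3 show the derived state 'no' for C5, supporting them as a clade.
Most parsimonious ingroup topology: (Taxon 9,(Taxon 8,(Taxon 1,Taxon 3))).
Taxon 3 and Taxon 1 form a cherry on this tree, so they are sister taxa.

Taxon 1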